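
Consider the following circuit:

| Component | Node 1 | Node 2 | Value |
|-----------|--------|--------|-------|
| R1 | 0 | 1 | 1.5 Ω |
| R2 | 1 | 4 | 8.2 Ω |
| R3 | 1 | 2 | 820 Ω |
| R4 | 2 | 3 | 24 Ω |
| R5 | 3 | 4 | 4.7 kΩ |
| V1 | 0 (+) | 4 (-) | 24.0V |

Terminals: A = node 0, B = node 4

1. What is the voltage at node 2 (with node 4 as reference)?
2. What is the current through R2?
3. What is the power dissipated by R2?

Nodal analysis, taking node 4 as the 0 V reference.
Source V1 fixes V_0 = 24 V.
KCL at each unknown node (sum of currents leaving = 0; resistances in Ω):
  Node 1: (V_1 - 24)/1.5 + (V_1 - 0)/8.2 + (V_1 - V_2)/820 = 0
  Node 2: (V_2 - V_1)/820 + (V_2 - V_3)/24 = 0
  Node 3: (V_3 - V_2)/24 + (V_3 - 0)/4700 = 0
Collecting terms (coefficients in siemens):
  0.7898·V_1 - 0.00122·V_2 = 16
  0.04289·V_2 - 0.00122·V_1 - 0.04167·V_3 = 0
  0.04188·V_3 - 0.04167·V_2 = 0
Solving these 3 simultaneous equations (Gaussian elimination) gives:
  V_1 = 20.28 V, V_2 = 17.28 V, V_3 = 17.2 V
Part 1:
  Read off the nodal solution: V_2 = 17.28 V
Part 2:
  I_R2 = (V_1 - V_4)/R2 = (20.28 - 0)/8.2 = 2.474 A
  Magnitude: I_R2 = 2.474 A
Part 3:
  I_R2 = (V_1 - V_4)/R2 = (20.28 - 0)/8.2 = 2.474 A
  P_R2 = I_R2² × R2 = (2.474)² × 8.2 = 50.18 W

Final answers:
1. V_2 = 17.28 V
2. I_R2 = 2.474 A
3. P_R2 = 50.18 W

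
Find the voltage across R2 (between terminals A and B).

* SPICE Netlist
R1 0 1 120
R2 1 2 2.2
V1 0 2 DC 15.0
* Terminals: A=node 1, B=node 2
R1 and R2 are in series across V1 (node 0 → node 1 → node 2), and the output A–B is taken across R2, so this is a voltage divider.
Series current: I = V1/(R1 + R2) = 15/(120 + 2.2) = 15/122.2 = 0.1227 A
V_R2 = I × R2 = V1 × R2/(R1 + R2) = 15 × 2.2/122.2 = 0.27 V

Final answer: 0.27 V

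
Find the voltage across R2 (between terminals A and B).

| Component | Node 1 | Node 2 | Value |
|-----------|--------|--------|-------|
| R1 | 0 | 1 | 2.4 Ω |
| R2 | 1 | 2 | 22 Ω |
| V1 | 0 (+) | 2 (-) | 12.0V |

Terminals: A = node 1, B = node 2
R1 and R2 are in series across V1 (node 0 → node 1 → node 2), and the output A–B is taken across R2, so this is a voltage divider.
Series current: I = V1/(R1 + R2) = 12/(2.4 + 22) = 12/24.4 = 0.4918 A
V_R2 = I × R2 = V1 × R2/(R1 + R2) = 12 × 22/24.4 = 10.82 V

Final answer: 10.82 V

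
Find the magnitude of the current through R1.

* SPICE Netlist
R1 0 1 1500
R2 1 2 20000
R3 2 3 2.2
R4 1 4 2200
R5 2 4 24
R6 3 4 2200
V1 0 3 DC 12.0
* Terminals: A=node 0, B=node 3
Nodal analysis, taking node 3 as the 0 V reference.
Source V1 fixes V_0 = 12 V.
KCL at each unknown node (sum of currents leaving = 0; resistances in Ω):
  Node 1: (V_1 - 12)/1500 + (V_1 - V_2)/20000 + (V_1 - V_4)/2200 = 0
  Node 2: (V_2 - V_1)/20000 + (V_2 - 0)/2.2 + (V_2 - V_4)/24 = 0
  Node 4: (V_4 - V_1)/2200 + (V_4 - V_2)/24 + (V_4 - 0)/2200 = 0
Collecting terms (coefficients in siemens):
  0.001171·V_1 - 0.00005·V_2 - 0.0004545·V_4 = 0.008
  0.4963·V_2 - 0.00005·V_1 - 0.04167·V_4 = 0
  0.04258·V_4 - 0.0004545·V_1 - 0.04167·V_2 = 0
Solving these 3 simultaneous equations (Gaussian elimination) gives:
  V_1 = 6.862 V, V_2 = 0.007455 V, V_4 = 0.08056 V
I_R1 = (V_0 - V_1)/R1 = (12 - 6.862)/1500 = 0.003425 A
|I_R1| = 0.003425 A

Final answer: |I_R1| = 0.003425 A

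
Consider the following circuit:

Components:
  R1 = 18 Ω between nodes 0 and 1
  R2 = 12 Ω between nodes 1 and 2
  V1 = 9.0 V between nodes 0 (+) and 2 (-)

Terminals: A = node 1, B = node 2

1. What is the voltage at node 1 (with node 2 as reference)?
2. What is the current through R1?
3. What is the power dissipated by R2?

Nodal analysis, taking node 2 as the 0 V reference.
Source V1 fixes V_0 = 9 V.
KCL at each unknown node (sum of currents leaving = 0; resistances in Ω):
  Node 1: (V_1 - 9)/18 + (V_1 - 0)/12 = 0
Collecting terms: 0.1389 × V_1 = 0.5  =>  V_1 = 3.6 V
Part 1:
  Read off the nodal solution: V_1 = 3.6 V
Part 2:
  I_R1 = (V_0 - V_1)/R1 = (9 - 3.6)/18 = 0.3 A
  Magnitude: I_R1 = 0.3 A
Part 3:
  I_R2 = (V_1 - V_2)/R2 = (3.6 - 0)/12 = 0.3 A
  P_R2 = I_R2² × R2 = (0.3)² × 12 = 1.08 W

Final answers:
1. V_1 = 3.6 V
2. I_R1 = 0.3 A
3. P_R2 = 1.08 W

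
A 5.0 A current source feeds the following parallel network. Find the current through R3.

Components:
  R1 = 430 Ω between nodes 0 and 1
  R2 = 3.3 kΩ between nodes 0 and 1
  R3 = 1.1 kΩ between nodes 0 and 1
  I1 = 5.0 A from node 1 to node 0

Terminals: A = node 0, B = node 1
All resistors sit directly between nodes 0 and 1, so they are in parallel and share one voltage V; the full source current 5 A splits among them.
1/R_par = 1/430 + 1/3300 + 1/1100 = 0.003538 S  =>  R_par = 282.7 Ω
V = I × R_par = 5 × 282.7 = 1413 V
I_R3 = V/R3 = 1413/1100 = 1.285 A

Final answer: 1.285 A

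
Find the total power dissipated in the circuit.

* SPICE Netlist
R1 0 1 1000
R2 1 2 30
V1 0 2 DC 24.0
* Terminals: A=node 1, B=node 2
Nodal analysis, taking node 2 as the 0 V reference.
Source V1 fixes V_0 = 24 V.
KCL at each unknown node (sum of currents leaving = 0; resistances in Ω):
  Node 1: (V_1 - 24)/1000 + (V_1 - 0)/30 = 0
Collecting terms: 0.03433 × V_1 = 0.024  =>  V_1 = 0.699 V
Power in each resistor, P = (ΔV)²/R:
  P_R1 = (24 - 0.699)²/1000 = 0.5429 W
  P_R2 = (0.699 - 0)²/30 = 0.01629 W
P_total = P_R1 + P_R2 = 0.5592 W

Final answer: 0.5592 W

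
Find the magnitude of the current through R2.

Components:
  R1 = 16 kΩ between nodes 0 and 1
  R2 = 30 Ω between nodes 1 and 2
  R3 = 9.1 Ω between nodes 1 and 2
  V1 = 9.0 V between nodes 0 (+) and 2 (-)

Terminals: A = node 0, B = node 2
Nodal analysis, taking node 2 as the 0 V reference.
Source V1 fixes V_0 = 9 V.
KCL at each unknown node (sum of currents leaving = 0; resistances in Ω):
  Node 1: (V_1 - 9)/16000 + (V_1 - 0)/30 + (V_1 - 0)/9.1 = 0
Collecting terms: 0.1433 × V_1 = 0.0005625  =>  V_1 = 0.003926 V
I_R2 = (V_1 - V_2)/R2 = (0.003926 - 0)/30 = 0.0001309 A
|I_R2| = 0.0001309 A

Final answer: |I_R2| = 0.0001309 A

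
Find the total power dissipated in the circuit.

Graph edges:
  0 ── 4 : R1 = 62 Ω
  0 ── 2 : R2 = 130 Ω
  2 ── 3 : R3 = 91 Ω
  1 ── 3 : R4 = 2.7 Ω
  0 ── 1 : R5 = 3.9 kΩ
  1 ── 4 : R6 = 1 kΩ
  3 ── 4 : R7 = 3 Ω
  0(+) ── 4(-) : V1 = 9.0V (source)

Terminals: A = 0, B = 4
Nodal analysis, taking node 4 as the 0 V reference.
Source V1 fixes V_0 = 9 V.
KCL at each unknown node (sum of currents leaving = 0; resistances in Ω):
  Node 1: (V_1 - V_3)/2.7 + (V_1 - 9)/3900 + (V_1 - 0)/1000 = 0
  Node 2: (V_2 - 9)/130 + (V_2 - V_3)/91 = 0
  Node 3: (V_3 - V_2)/91 + (V_3 - V_1)/2.7 + (V_3 - 0)/3 = 0
Collecting terms (coefficients in siemens):
  0.3716·V_1 - 0.3704·V_3 = 0.002308
  0.01868·V_2 - 0.01099·V_3 = 0.06923
  0.7147·V_3 - 0.3704·V_1 - 0.01099·V_2 = 0
Solving these 3 simultaneous equations (Gaussian elimination) gives:
  V_1 = 0.1327 V, V_2 = 3.781 V, V_3 = 0.1269 V
Power in each resistor, P = (ΔV)²/R:
  P_R1 = (9 - 0)²/62 = 1.306 W
  P_R2 = (9 - 3.781)²/130 = 0.2096 W
  P_R3 = (3.781 - 0.1269)²/91 = 0.1467 W
  P_R4 = (0.1327 - 0.1269)²/2.7 = 0.00001238 W
  P_R5 = (9 - 0.1327)²/3900 = 0.02016 W
  P_R6 = (0.1327 - 0)²/1000 = 0.0000176 W
  P_R7 = (0.1269 - 0)²/3 = 0.005366 W
P_total = P_R1 + P_R2 + P_R3 + P_R4 + P_R5 + P_R6 + P_R7 = 1.688 W

Final answer: 1.688 W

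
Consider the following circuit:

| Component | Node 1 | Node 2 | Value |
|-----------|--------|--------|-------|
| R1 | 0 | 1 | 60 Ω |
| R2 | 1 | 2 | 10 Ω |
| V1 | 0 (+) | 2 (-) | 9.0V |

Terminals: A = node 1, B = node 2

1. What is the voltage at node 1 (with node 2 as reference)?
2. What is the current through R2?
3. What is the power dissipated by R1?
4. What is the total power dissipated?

Nodal analysis, taking node 2 as the 0 V reference.
Source V1 fixes V_0 = 9 V.
KCL at each unknown node (sum of currents leaving = 0; resistances in Ω):
  Node 1: (V_1 - 9)/60 + (V_1 - 0)/10 = 0
Collecting terms: 0.1167 × V_1 = 0.15  =>  V_1 = 1.286 V
Part 1:
  Read off the nodal solution: V_1 = 1.286 V
Part 2:
  I_R2 = (V_1 - V_2)/R2 = (1.286 - 0)/10 = 0.1286 A
  Magnitude: I_R2 = 0.1286 A
Part 3:
  I_R1 = (V_0 - V_1)/R1 = (9 - 1.286)/60 = 0.1286 A
  P_R1 = I_R1² × R1 = (0.1286)² × 60 = 0.9918 W
Part 4:
  Power in each resistor, P = (ΔV)²/R:
    P_R1 = (9 - 1.286)²/60 = 0.9918 W
    P_R2 = (1.286 - 0)²/10 = 0.1653 W
  P_total = P_R1 + P_R2 = 1.157 W

Final answers:
1. V_1 = 1.286 V
2. I_R2 = 0.1286 A
3. P_R1 = 0.9918 W
4. P_total = 1.157 W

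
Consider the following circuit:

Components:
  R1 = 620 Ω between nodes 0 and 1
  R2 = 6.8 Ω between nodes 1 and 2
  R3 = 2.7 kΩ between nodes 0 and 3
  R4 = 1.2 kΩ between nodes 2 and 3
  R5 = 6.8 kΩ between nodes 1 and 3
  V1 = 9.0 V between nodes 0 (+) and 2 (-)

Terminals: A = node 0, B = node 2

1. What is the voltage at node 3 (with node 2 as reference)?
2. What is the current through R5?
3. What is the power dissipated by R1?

Nodal analysis, taking node 2 as the 0 V reference.
Source V1 fixes V_0 = 9 V.
KCL at each unknown node (sum of currents leaving = 0; resistances in Ω):
  Node 1: (V_1 - 9)/620 + (V_1 - 0)/6.8 + (V_1 - V_3)/6800 = 0
  Node 3: (V_3 - 9)/2700 + (V_3 - 0)/1200 + (V_3 - V_1)/6800 = 0
Collecting terms (coefficients in siemens):
  0.1488·V_1 - 0.0001471·V_3 = 0.01452
  0.001351·V_3 - 0.0001471·V_1 = 0.003333
Determinant D = (0.1488)(0.001351) - (-0.0001471)(-0.0001471) = 0.000201
V_1 = [(0.01452)(0.001351) - (-0.0001471)(0.003333)]/D = 0.09999 V
V_3 = [(0.1488)(0.003333) - (0.01452)(-0.0001471)]/D = 2.479 V
Part 1:
  Read off the nodal solution: V_3 = 2.479 V
Part 2:
  I_R5 = (V_1 - V_3)/R5 = (0.09999 - 2.479)/6800 = -0.0003498 A
  Magnitude: I_R5 = 0.0003498 A
Part 3:
  I_R1 = (V_0 - V_1)/R1 = (9 - 0.09999)/620 = 0.01435 A
  P_R1 = I_R1² × R1 = (0.01435)² × 620 = 0.1278 W

Final answers:
1. V_3 = 2.479 V
2. I_R5 = 0.0003498 A
3. P_R1 = 0.1278 W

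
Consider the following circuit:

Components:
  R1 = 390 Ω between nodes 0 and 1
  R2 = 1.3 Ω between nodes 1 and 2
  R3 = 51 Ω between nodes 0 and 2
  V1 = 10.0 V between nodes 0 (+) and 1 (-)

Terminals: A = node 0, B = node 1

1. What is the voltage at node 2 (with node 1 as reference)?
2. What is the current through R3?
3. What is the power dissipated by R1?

Nodal analysis, taking node 1 as the 0 V reference.
Source V1 fixes V_0 = 10 V.
KCL at each unknown node (sum of currents leaving = 0; resistances in Ω):
  Node 2: (V_2 - 0)/1.3 + (V_2 - 10)/51 = 0
Collecting terms: 0.7888 × V_2 = 0.1961  =>  V_2 = 0.2486 V
Part 1:
  Read off the nodal solution: V_2 = 0.2486 V
Part 2:
  I_R3 = (V_0 - V_2)/R3 = (10 - 0.2486)/51 = 0.1912 A
  Magnitude: I_R3 = 0.1912 A
Part 3:
  I_R1 = (V_0 - V_1)/R1 = (10 - 0)/390 = 0.02564 A
  P_R1 = I_R1² × R1 = (0.02564)² × 390 = 0.2564 W

Final answers:
1. V_2 = 0.2486 V
2. I_R3 = 0.1912 A
3. P_R1 = 0.2564 W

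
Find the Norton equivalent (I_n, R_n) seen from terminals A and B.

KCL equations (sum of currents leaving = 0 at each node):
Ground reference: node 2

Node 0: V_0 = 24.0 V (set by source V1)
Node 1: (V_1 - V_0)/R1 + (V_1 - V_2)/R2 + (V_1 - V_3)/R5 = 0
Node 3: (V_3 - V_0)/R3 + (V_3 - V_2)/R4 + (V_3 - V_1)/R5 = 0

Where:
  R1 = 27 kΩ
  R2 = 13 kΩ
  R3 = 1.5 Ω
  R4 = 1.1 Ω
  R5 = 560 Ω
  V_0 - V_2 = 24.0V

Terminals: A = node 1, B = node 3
Find the Thévenin equivalent first; then I_n = V_th/R_th and R_n = R_th.
Step 1 — V_th is the open-circuit voltage V_A - V_B (nothing connected across the terminals).
Nodal analysis, taking node 2 as the 0 V reference.
Source V1 fixes V_0 = 24 V.
KCL at each unknown node (sum of currents leaving = 0; resistances in Ω):
  Node 1: (V_1 - 24)/27000 + (V_1 - 0)/13000 + (V_1 - V_3)/560 = 0
  Node 3: (V_3 - 24)/1.5 + (V_3 - 0)/1.1 + (V_3 - V_1)/560 = 0
Collecting terms (coefficients in siemens):
  0.0019·V_1 - 0.001786·V_3 = 0.0008889
  1.578·V_3 - 0.001786·V_1 = 16
Determinant D = (0.0019)(1.578) - (-0.001786)(-0.001786) = 0.002994
V_1 = [(0.0008889)(1.578) - (-0.001786)(16)]/D = 10.01 V
V_3 = [(0.0019)(16) - (0.0008889)(-0.001786)]/D = 10.15 V
V_th = V_1 - V_3 = 10.01 - 10.15 = -0.1412 V
Step 2 — R_th: zero the source — replace V1 by a short circuit (node 2 merges into node 0) — and find the resistance seen between A (node 1) and B (node 3).
Reduce the network between node 1 (A) and node 3 (B) by series/parallel combination:
  Rp1 = R1 ‖ R2 (parallel, both between nodes 0 and 1) = 1/(1/27000 + 1/13000) = 8775 Ω
  Rp2 = R3 ‖ R4 (parallel, both between nodes 0 and 3) = 1/(1/1.5 + 1/1.1) = 0.6346 Ω
  Rs1 = Rp1 + Rp2 (series, joined only at node 0) = 8775 + 0.6346 = 8776 Ω
  Rp3 = R5 ‖ Rs1 (parallel, both between nodes 1 and 3) = 1/(1/560 + 1/8776) = 526.4 Ω
R_th = 526.4 Ω
I_n = V_th/R_th = -0.1412/526.4 = -0.0002682 A, and R_n = R_th = 526.4 Ω

Final answer: I_n = -0.0002682 A, R_n = 526.4 Ω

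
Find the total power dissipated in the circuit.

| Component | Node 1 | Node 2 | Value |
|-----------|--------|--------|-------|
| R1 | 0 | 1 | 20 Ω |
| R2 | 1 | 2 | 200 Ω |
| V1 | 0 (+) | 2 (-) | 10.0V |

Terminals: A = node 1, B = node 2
Nodal analysis, taking node 2 as the 0 V reference.
Source V1 fixes V_0 = 10 V.
KCL at each unknown node (sum of currents leaving = 0; resistances in Ω):
  Node 1: (V_1 - 10)/20 + (V_1 - 0)/200 = 0
Collecting terms: 0.055 × V_1 = 0.5  =>  V_1 = 9.091 V
Power in each resistor, P = (ΔV)²/R:
  P_R1 = (10 - 9.091)²/20 = 0.04132 W
  P_R2 = (9.091 - 0)²/200 = 0.4132 W
P_total = P_R1 + P_R2 = 0.4545 W

Final answer: 0.4545 W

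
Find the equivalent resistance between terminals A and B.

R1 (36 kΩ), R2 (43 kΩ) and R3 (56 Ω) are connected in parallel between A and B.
Reduce the network between node 0 (A) and node 1 (B) by series/parallel combination:
  Rp1 = R1 ‖ R2 ‖ R3 (parallel, all between nodes 0 and 1) = 1/(1/36000 + 1/43000 + 1/56) = 55.84 Ω
R_eq = 55.84 Ω

Final answer: 55.84 Ω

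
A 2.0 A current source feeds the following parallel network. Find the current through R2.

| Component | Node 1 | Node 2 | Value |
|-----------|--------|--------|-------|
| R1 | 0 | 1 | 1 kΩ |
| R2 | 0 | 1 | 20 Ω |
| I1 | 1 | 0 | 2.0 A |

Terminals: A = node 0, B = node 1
All resistors sit directly between nodes 0 and 1, so they are in parallel and share one voltage V; the full source current 2 A splits among them.
1/R_par = 1/1000 + 1/20 = 0.051 S  =>  R_par = 19.61 Ω
V = I × R_par = 2 × 19.61 = 39.22 V
I_R2 = V/R2 = 39.22/20 = 1.961 A

Final answer: 1.961 A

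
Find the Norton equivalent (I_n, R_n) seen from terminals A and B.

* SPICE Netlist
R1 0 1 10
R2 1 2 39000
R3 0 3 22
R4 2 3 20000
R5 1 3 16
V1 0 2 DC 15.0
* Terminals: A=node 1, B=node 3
Find the Thévenin equivalent first; then I_n = V_th/R_th and R_n = R_th.
Step 1 — V_th is the open-circuit voltage V_A - V_B (nothing connected across the terminals).
Nodal analysis, taking node 2 as the 0 V reference.
Source V1 fixes V_0 = 15 V.
KCL at each unknown node (sum of currents leaving = 0; resistances in Ω):
  Node 1: (V_1 - 15)/10 + (V_1 - 0)/39000 + (V_1 - V_3)/16 = 0
  Node 3: (V_3 - 15)/22 + (V_3 - 0)/20000 + (V_3 - V_1)/16 = 0
Collecting terms (coefficients in siemens):
  0.1625·V_1 - 0.0625·V_3 = 1.5
  0.108·V_3 - 0.0625·V_1 = 0.6818
Determinant D = (0.1625)(0.108) - (-0.0625)(-0.0625) = 0.01365
V_1 = [(1.5)(0.108) - (-0.0625)(0.6818)]/D = 14.99 V
V_3 = [(0.1625)(0.6818) - (1.5)(-0.0625)]/D = 14.99 V
V_th = V_1 - V_3 = 14.99 - 14.99 = 0.004215 V
Step 2 — R_th: zero the source — replace V1 by a short circuit (node 2 merges into node 0) — and find the resistance seen between A (node 1) and B (node 3).
Reduce the network between node 1 (A) and node 3 (B) by series/parallel combination:
  Rp1 = R1 ‖ R2 (parallel, both between nodes 0 and 1) = 1/(1/10 + 1/39000) = 9.997 Ω
  Rp2 = R3 ‖ R4 (parallel, both between nodes 0 and 3) = 1/(1/22 + 1/20000) = 21.98 Ω
  Rs1 = Rp1 + Rp2 (series, joined only at node 0) = 9.997 + 21.98 = 31.97 Ω
  Rp3 = R5 ‖ Rs1 (parallel, both between nodes 1 and 3) = 1/(1/16 + 1/31.97) = 10.66 Ω
R_th = 10.66 Ω
I_n = V_th/R_th = 0.004215/10.66 = 0.0003952 A, and R_n = R_th = 10.66 Ω

Final answer: I_n = 0.0003952 A, R_n = 10.66 Ω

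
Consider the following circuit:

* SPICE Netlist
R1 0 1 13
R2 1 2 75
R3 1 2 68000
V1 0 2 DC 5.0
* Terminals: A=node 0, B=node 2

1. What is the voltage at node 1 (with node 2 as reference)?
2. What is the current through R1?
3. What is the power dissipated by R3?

Nodal analysis, taking node 2 as the 0 V reference.
Source V1 fixes V_0 = 5 V.
KCL at each unknown node (sum of currents leaving = 0; resistances in Ω):
  Node 1: (V_1 - 5)/13 + (V_1 - 0)/75 + (V_1 - 0)/68000 = 0
Collecting terms: 0.09027 × V_1 = 0.3846  =>  V_1 = 4.261 V
Part 1:
  Read off the nodal solution: V_1 = 4.261 V
Part 2:
  I_R1 = (V_0 - V_1)/R1 = (5 - 4.261)/13 = 0.05687 A
  Magnitude: I_R1 = 0.05687 A
Part 3:
  I_R3 = (V_1 - V_2)/R3 = (4.261 - 0)/68000 = 0.00006266 A
  P_R3 = I_R3² × R3 = (0.00006266)² × 68000 = 0.000267 W

Final answers:
1. V_1 = 4.261 V
2. I_R1 = 0.05687 A
3. P_R3 = 0.000267 W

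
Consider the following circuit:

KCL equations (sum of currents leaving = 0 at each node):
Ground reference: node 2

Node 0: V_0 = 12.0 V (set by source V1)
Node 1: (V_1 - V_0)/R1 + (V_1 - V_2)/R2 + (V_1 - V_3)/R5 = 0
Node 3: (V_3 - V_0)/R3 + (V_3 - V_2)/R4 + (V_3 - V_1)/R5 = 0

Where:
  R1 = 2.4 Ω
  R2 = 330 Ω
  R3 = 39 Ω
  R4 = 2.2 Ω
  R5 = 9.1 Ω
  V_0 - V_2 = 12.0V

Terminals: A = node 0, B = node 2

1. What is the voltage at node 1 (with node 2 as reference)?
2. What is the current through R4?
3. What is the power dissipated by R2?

Nodal analysis, taking node 2 as the 0 V reference.
Source V1 fixes V_0 = 12 V.
KCL at each unknown node (sum of currents leaving = 0; resistances in Ω):
  Node 1: (V_1 - 12)/2.4 + (V_1 - 0)/330 + (V_1 - V_3)/9.1 = 0
  Node 3: (V_3 - 12)/39 + (V_3 - 0)/2.2 + (V_3 - V_1)/9.1 = 0
Collecting terms (coefficients in siemens):
  0.5296·V_1 - 0.1099·V_3 = 5
  0.5901·V_3 - 0.1099·V_1 = 0.3077
Determinant D = (0.5296)(0.5901) - (-0.1099)(-0.1099) = 0.3004
V_1 = [(5)(0.5901) - (-0.1099)(0.3077)]/D = 9.933 V
V_3 = [(0.5296)(0.3077) - (5)(-0.1099)]/D = 2.371 V
Part 1:
  Read off the nodal solution: V_1 = 9.933 V
Part 2:
  I_R4 = (V_2 - V_3)/R4 = (0 - 2.371)/2.2 = -1.078 A
  Magnitude: I_R4 = 1.078 A
Part 3:
  I_R2 = (V_1 - V_2)/R2 = (9.933 - 0)/330 = 0.0301 A
  P_R2 = I_R2² × R2 = (0.0301)² × 330 = 0.299 W

Final answers:
1. V_1 = 9.933 V
2. I_R4 = 1.078 A
3. P_R2 = 0.299 W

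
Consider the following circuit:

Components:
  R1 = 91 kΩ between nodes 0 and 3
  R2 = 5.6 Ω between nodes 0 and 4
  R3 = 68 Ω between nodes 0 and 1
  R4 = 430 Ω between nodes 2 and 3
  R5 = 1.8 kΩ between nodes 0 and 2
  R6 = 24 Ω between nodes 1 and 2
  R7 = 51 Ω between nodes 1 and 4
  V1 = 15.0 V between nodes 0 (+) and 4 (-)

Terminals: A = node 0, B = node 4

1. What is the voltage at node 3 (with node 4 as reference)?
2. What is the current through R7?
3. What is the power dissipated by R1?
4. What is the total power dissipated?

Nodal analysis, taking node 4 as the 0 V reference.
Source V1 fixes V_0 = 15 V.
KCL at each unknown node (sum of currents leaving = 0; resistances in Ω):
  Node 1: (V_1 - 15)/68 + (V_1 - V_2)/24 + (V_1 - 0)/51 = 0
  Node 2: (V_2 - V_3)/430 + (V_2 - 15)/1800 + (V_2 - V_1)/24 = 0
  Node 3: (V_3 - 15)/91000 + (V_3 - V_2)/430 = 0
Collecting terms (coefficients in siemens):
  0.07598·V_1 - 0.04167·V_2 = 0.2206
  0.04455·V_2 - 0.04167·V_1 - 0.002326·V_3 = 0.008333
  0.002337·V_3 - 0.002326·V_2 = 0.0001648
Solving these 3 simultaneous equations (Gaussian elimination) gives:
  V_1 = 6.566 V, V_2 = 6.679 V, V_3 = 6.718 V
Part 1:
  Read off the nodal solution: V_3 = 6.718 V
Part 2:
  I_R7 = (V_1 - V_4)/R7 = (6.566 - 0)/51 = 0.1287 A
  Magnitude: I_R7 = 0.1287 A
Part 3:
  I_R1 = (V_0 - V_3)/R1 = (15 - 6.718)/91000 = 0.00009101 A
  P_R1 = I_R1² × R1 = (0.00009101)² × 91000 = 0.0007537 W
Part 4:
  Power in each resistor, P = (ΔV)²/R:
    P_R1 = (15 - 6.718)²/91000 = 0.0007537 W
    P_R2 = (15 - 0)²/5.6 = 40.18 W
    P_R3 = (15 - 6.566)²/68 = 1.046 W
    P_R4 = (6.679 - 6.718)²/430 = 0.000003562 W
    P_R5 = (15 - 6.679)²/1800 = 0.03847 W
    P_R6 = (6.566 - 6.679)²/24 = 0.0005333 W
    P_R7 = (6.566 - 0)²/51 = 0.8453 W
  P_total = P_R1 + P_R2 + P_R3 + P_R4 + P_R5 + P_R6 + P_R7 = 42.11 W

Final answers:
1. V_3 = 6.718 V
2. I_R7 = 0.1287 A
3. P_R1 = 0.0007537 W
4. P_total = 42.11 W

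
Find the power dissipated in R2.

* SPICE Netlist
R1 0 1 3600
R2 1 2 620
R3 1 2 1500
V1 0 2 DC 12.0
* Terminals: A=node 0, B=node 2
Nodal analysis, taking node 2 as the 0 V reference.
Source V1 fixes V_0 = 12 V.
KCL at each unknown node (sum of currents leaving = 0; resistances in Ω):
  Node 1: (V_1 - 12)/3600 + (V_1 - 0)/620 + (V_1 - 0)/1500 = 0
Collecting terms: 0.002557 × V_1 = 0.003333  =>  V_1 = 1.303 V
I_R2 = (V_1 - V_2)/R2 = (1.303 - 0)/620 = 0.002102 A
P_R2 = I_R2² × R2 = (0.002102)² × 620 = 0.00274 W

Final answer: 0.00274 W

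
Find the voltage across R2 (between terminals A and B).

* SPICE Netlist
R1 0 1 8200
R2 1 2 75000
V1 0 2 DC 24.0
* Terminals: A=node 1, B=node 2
R1 and R2 are in series across V1 (node 0 → node 1 → node 2), and the output A–B is taken across R2, so this is a voltage divider.
Series current: I = V1/(R1 + R2) = 24/(8200 + 75000) = 24/83200 = 0.0002885 A
V_R2 = I × R2 = V1 × R2/(R1 + R2) = 24 × 75000/83200 = 21.63 V

Final answer: 21.63 V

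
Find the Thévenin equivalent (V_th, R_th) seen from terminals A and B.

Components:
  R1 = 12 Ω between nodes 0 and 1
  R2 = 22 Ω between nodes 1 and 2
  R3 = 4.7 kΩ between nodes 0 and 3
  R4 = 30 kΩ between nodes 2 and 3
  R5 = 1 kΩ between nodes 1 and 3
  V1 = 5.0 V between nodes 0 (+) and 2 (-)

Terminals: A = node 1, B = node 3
Step 1 — V_th is the open-circuit voltage V_A - V_B (nothing connected across the terminals).
Nodal analysis, taking node 2 as the 0 V reference.
Source V1 fixes V_0 = 5 V.
KCL at each unknown node (sum of currents leaving = 0; resistances in Ω):
  Node 1: (V_1 - 5)/12 + (V_1 - 0)/22 + (V_1 - V_3)/1000 = 0
  Node 3: (V_3 - 5)/4700 + (V_3 - 0)/30000 + (V_3 - V_1)/1000 = 0
Collecting terms (coefficients in siemens):
  0.1298·V_1 - 0.001·V_3 = 0.4167
  0.001246·V_3 - 0.001·V_1 = 0.001064
Determinant D = (0.1298)(0.001246) - (-0.001)(-0.001) = 0.0001607
V_1 = [(0.4167)(0.001246) - (-0.001)(0.001064)]/D = 3.237 V
V_3 = [(0.1298)(0.001064) - (0.4167)(-0.001)]/D = 3.451 V
V_th = V_1 - V_3 = 3.237 - 3.451 = -0.2144 V
Step 2 — R_th: zero the source — replace V1 by a short circuit (node 2 merges into node 0) — and find the resistance seen between A (node 1) and B (node 3).
Reduce the network between node 1 (A) and node 3 (B) by series/parallel combination:
  Rp1 = R1 ‖ R2 (parallel, both between nodes 0 and 1) = 1/(1/12 + 1/22) = 7.765 Ω
  Rp2 = R3 ‖ R4 (parallel, both between nodes 0 and 3) = 1/(1/4700 + 1/30000) = 4063 Ω
  Rs1 = Rp1 + Rp2 (series, joined only at node 0) = 7.765 + 4063 = 4071 Ω
  Rp3 = R5 ‖ Rs1 (parallel, both between nodes 1 and 3) = 1/(1/1000 + 1/4071) = 802.8 Ω
R_th = 802.8 Ω

Final answer: V_th = -0.2144 V, R_th = 802.8 Ω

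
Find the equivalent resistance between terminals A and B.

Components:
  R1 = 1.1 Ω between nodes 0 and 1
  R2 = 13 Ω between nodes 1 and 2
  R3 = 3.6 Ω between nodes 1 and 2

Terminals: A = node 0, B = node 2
Reduce the network between node 0 (A) and node 2 (B) by series/parallel combination:
  Rp1 = R2 ‖ R3 (parallel, both between nodes 1 and 2) = 1/(1/13 + 1/3.6) = 2.819 Ω
  Rs1 = R1 + Rp1 (series, joined only at node 1) = 1.1 + 2.819 = 3.919 Ω
R_eq = 3.919 Ω

Final answer: 3.919 Ω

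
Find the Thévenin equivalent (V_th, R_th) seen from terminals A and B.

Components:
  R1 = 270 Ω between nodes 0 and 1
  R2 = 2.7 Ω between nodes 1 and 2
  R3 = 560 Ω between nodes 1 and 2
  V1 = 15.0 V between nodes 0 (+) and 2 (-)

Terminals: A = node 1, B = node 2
Step 1 — V_th is the open-circuit voltage V_A - V_B (nothing connected across the terminals).
Nodal analysis, taking node 2 as the 0 V reference.
Source V1 fixes V_0 = 15 V.
KCL at each unknown node (sum of currents leaving = 0; resistances in Ω):
  Node 1: (V_1 - 15)/270 + (V_1 - 0)/2.7 + (V_1 - 0)/560 = 0
Collecting terms: 0.3759 × V_1 = 0.05556  =>  V_1 = 0.1478 V
V_th = V_1 - V_2 = 0.1478 - 0 = 0.1478 V
Step 2 — R_th: zero the source — replace V1 by a short circuit (node 2 merges into node 0) — and find the resistance seen between A (node 1) and B (node 0).
Reduce the network between node 1 (A) and node 0 (B) by series/parallel combination:
  Rp1 = R1 ‖ R2 ‖ R3 (parallel, all between nodes 0 and 1) = 1/(1/270 + 1/2.7 + 1/560) = 2.661 Ω
R_th = 2.661 Ω

Final answer: V_th = 0.1478 V, R_th = 2.661 Ω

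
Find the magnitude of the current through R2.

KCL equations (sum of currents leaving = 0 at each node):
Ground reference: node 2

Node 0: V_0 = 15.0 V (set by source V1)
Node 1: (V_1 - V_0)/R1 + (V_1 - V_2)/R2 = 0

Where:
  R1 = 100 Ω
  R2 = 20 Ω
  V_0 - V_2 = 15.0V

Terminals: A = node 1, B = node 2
Nodal analysis, taking node 2 as the 0 V reference.
Source V1 fixes V_0 = 15 V.
KCL at each unknown node (sum of currents leaving = 0; resistances in Ω):
  Node 1: (V_1 - 15)/100 + (V_1 - 0)/20 = 0
Collecting terms: 0.06 × V_1 = 0.15  =>  V_1 = 2.5 V
I_R2 = (V_1 - V_2)/R2 = (2.5 - 0)/20 = 0.125 A
|I_R2| = 0.125 A

Final answer: |I_R2| = 0.125 A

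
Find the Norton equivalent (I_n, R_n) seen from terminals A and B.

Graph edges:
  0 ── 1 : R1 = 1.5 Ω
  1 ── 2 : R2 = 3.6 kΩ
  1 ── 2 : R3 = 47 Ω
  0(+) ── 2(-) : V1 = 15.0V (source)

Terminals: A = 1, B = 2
Find the Thévenin equivalent first; then I_n = V_th/R_th and R_n = R_th.
Step 1 — V_th is the open-circuit voltage V_A - V_B (nothing connected across the terminals).
Nodal analysis, taking node 2 as the 0 V reference.
Source V1 fixes V_0 = 15 V.
KCL at each unknown node (sum of currents leaving = 0; resistances in Ω):
  Node 1: (V_1 - 15)/1.5 + (V_1 - 0)/3600 + (V_1 - 0)/47 = 0
Collecting terms: 0.6882 × V_1 = 10  =>  V_1 = 14.53 V
V_th = V_1 - V_2 = 14.53 - 0 = 14.53 V
Step 2 — R_th: zero the source — replace V1 by a short circuit (node 2 merges into node 0) — and find the resistance seen between A (node 1) and B (node 0).
Reduce the network between node 1 (A) and node 0 (B) by series/parallel combination:
  Rp1 = R1 ‖ R2 ‖ R3 (parallel, all between nodes 0 and 1) = 1/(1/1.5 + 1/3600 + 1/47) = 1.453 Ω
R_th = 1.453 Ω
I_n = V_th/R_th = 14.53/1.453 = 10 A, and R_n = R_th = 1.453 Ω

Final answer: I_n = 10 A, R_n = 1.453 Ω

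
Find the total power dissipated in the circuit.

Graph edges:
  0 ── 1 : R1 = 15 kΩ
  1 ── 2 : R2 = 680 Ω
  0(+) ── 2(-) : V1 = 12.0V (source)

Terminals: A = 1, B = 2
Nodal analysis, taking node 2 as the 0 V reference.
Source V1 fixes V_0 = 12 V.
KCL at each unknown node (sum of currents leaving = 0; resistances in Ω):
  Node 1: (V_1 - 12)/15000 + (V_1 - 0)/680 = 0
Collecting terms: 0.001537 × V_1 = 0.0008  =>  V_1 = 0.5204 V
Power in each resistor, P = (ΔV)²/R:
  P_R1 = (12 - 0.5204)²/15000 = 0.008785 W
  P_R2 = (0.5204 - 0)²/680 = 0.0003983 W
P_total = P_R1 + P_R2 = 0.009184 W

Final answer: 0.009184 W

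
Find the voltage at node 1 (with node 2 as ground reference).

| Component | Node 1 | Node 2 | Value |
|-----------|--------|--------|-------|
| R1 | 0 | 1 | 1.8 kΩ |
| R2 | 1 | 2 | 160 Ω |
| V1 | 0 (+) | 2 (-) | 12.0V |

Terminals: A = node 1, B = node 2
Nodal analysis, taking node 2 as the 0 V reference.
Source V1 fixes V_0 = 12 V.
KCL at each unknown node (sum of currents leaving = 0; resistances in Ω):
  Node 1: (V_1 - 12)/1800 + (V_1 - 0)/160 = 0
Collecting terms: 0.006806 × V_1 = 0.006667  =>  V_1 = 0.9796 V
The requested potential is V_1 = 0.9796 V.

Final answer: V_1 = 0.9796 V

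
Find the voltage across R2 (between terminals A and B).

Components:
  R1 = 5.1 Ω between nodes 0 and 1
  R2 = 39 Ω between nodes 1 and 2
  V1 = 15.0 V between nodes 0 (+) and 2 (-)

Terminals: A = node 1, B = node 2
R1 and R2 are in series across V1 (node 0 → node 1 → node 2), and the output A–B is taken across R2, so this is a voltage divider.
Series current: I = V1/(R1 + R2) = 15/(5.1 + 39) = 15/44.1 = 0.3401 A
V_R2 = I × R2 = V1 × R2/(R1 + R2) = 15 × 39/44.1 = 13.27 V

Final answer: 13.27 V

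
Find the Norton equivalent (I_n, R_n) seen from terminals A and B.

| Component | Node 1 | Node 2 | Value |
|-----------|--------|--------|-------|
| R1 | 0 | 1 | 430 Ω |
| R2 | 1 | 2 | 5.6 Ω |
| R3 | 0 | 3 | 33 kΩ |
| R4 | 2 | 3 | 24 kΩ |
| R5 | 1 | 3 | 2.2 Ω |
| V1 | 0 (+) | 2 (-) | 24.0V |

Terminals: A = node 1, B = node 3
Find the Thévenin equivalent first; then I_n = V_th/R_th and R_n = R_th.
Step 1 — V_th is the open-circuit voltage V_A - V_B (nothing connected across the terminals).
Nodal analysis, taking node 2 as the 0 V reference.
Source V1 fixes V_0 = 24 V.
KCL at each unknown node (sum of currents leaving = 0; resistances in Ω):
  Node 1: (V_1 - 24)/430 + (V_1 - 0)/5.6 + (V_1 - V_3)/2.2 = 0
  Node 3: (V_3 - 24)/33000 + (V_3 - 0)/24000 + (V_3 - V_1)/2.2 = 0
Collecting terms (coefficients in siemens):
  0.6354·V_1 - 0.4545·V_3 = 0.05581
  0.4546·V_3 - 0.4545·V_1 = 0.0007273
Determinant D = (0.6354)(0.4546) - (-0.4545)(-0.4545) = 0.08227
V_1 = [(0.05581)(0.4546) - (-0.4545)(0.0007273)]/D = 0.3124 V
V_3 = [(0.6354)(0.0007273) - (0.05581)(-0.4545)]/D = 0.314 V
V_th = V_1 - V_3 = 0.3124 - 0.314 = -0.00155 V
Step 2 — R_th: zero the source — replace V1 by a short circuit (node 2 merges into node 0) — and find the resistance seen between A (node 1) and B (node 3).
Reduce the network between node 1 (A) and node 3 (B) by series/parallel combination:
  Rp1 = R1 ‖ R2 (parallel, both between nodes 0 and 1) = 1/(1/430 + 1/5.6) = 5.528 Ω
  Rp2 = R3 ‖ R4 (parallel, both between nodes 0 and 3) = 1/(1/33000 + 1/24000) = 13890 Ω
  Rs1 = Rp1 + Rp2 (series, joined only at node 0) = 5.528 + 13890 = 13900 Ω
  Rp3 = R5 ‖ Rs1 (parallel, both between nodes 1 and 3) = 1/(1/2.2 + 1/13900) = 2.2 Ω
R_th = 2.2 Ω
I_n = V_th/R_th = -0.00155/2.2 = -0.0007048 A, and R_n = R_th = 2.2 Ω

Final answer: I_n = -0.0007048 A, R_n = 2.2 Ω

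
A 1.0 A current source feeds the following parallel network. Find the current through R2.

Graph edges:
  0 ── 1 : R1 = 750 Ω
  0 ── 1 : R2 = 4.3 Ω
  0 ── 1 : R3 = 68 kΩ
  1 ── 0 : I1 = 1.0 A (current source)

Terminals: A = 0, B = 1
All resistors sit directly between nodes 0 and 1, so they are in parallel and share one voltage V; the full source current 1 A splits among them.
1/R_par = 1/750 + 1/4.3 + 1/68000 = 0.2339 S  =>  R_par = 4.275 Ω
V = I × R_par = 1 × 4.275 = 4.275 V
I_R2 = V/R2 = 4.275/4.3 = 0.9942 A

Final answer: 0.9942 A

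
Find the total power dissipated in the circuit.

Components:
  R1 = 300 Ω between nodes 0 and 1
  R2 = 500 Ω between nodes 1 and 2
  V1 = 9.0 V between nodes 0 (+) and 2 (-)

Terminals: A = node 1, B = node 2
Nodal analysis, taking node 2 as the 0 V reference.
Source V1 fixes V_0 = 9 V.
KCL at each unknown node (sum of currents leaving = 0; resistances in Ω):
  Node 1: (V_1 - 9)/300 + (V_1 - 0)/500 = 0
Collecting terms: 0.005333 × V_1 = 0.03  =>  V_1 = 5.625 V
Power in each resistor, P = (ΔV)²/R:
  P_R1 = (9 - 5.625)²/300 = 0.03797 W
  P_R2 = (5.625 - 0)²/500 = 0.06328 W
P_total = P_R1 + P_R2 = 0.1013 W

Final answer: 0.1013 W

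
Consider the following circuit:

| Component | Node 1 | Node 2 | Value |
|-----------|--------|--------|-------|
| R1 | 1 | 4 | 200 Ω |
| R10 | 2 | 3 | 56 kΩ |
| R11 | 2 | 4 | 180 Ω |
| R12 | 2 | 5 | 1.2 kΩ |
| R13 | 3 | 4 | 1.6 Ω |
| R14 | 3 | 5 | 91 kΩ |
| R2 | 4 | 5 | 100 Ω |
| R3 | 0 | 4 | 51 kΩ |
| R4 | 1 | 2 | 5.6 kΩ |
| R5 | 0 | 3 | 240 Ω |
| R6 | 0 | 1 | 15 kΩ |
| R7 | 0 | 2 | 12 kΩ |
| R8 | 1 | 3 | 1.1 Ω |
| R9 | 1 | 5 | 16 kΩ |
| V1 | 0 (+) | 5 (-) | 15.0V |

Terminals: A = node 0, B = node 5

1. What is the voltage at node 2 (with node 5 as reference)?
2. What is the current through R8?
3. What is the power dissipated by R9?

Nodal analysis, taking node 5 as the 0 V reference.
Source V1 fixes V_0 = 15 V.
KCL at each unknown node (sum of currents leaving = 0; resistances in Ω):
  Node 1: (V_1 - V_4)/200 + (V_1 - V_2)/5600 + (V_1 - 15)/15000 + (V_1 - V_3)/1.1 + (V_1 - 0)/16000 = 0
  Node 2: (V_2 - V_1)/5600 + (V_2 - 15)/12000 + (V_2 - V_3)/56000 + (V_2 - V_4)/180 + (V_2 - 0)/1200 = 0
  Node 3: (V_3 - 15)/240 + (V_3 - V_1)/1.1 + (V_3 - V_2)/56000 + (V_3 - V_4)/1.6 + (V_3 - 0)/91000 = 0
  Node 4: (V_4 - V_1)/200 + (V_4 - 0)/100 + (V_4 - 15)/51000 + (V_4 - V_2)/180 + (V_4 - V_3)/1.6 = 0
Collecting terms (coefficients in siemens):
  0.9144·V_1 - 0.0001786·V_2 - 0.9091·V_3 - 0.005·V_4 = 0.001
  0.006669·V_2 - 0.0001786·V_1 - 0.00001786·V_3 - 0.005556·V_4 = 0.00125
  1.538·V_3 - 0.9091·V_1 - 0.00001786·V_2 - 0.625·V_4 = 0.0625
  0.6456·V_4 - 0.005·V_1 - 0.005556·V_2 - 0.625·V_3 = 0.0002941
Solving these 4 simultaneous equations (Gaussian elimination) gives:
  V_1 = 4.342 V, V_2 = 3.873 V, V_3 = 4.342 V, V_4 = 4.271 V
Part 1:
  Read off the nodal solution: V_2 = 3.873 V
Part 2:
  I_R8 = (V_1 - V_3)/R8 = (4.342 - 4.342)/1.1 = 0.0000006732 A
  Magnitude: I_R8 = 0.0000006732 A
Part 3:
  I_R9 = (V_1 - V_5)/R9 = (4.342 - 0)/16000 = 0.0002714 A
  P_R9 = I_R9² × R9 = (0.0002714)² × 16000 = 0.001178 W

Final answers:
1. V_2 = 3.873 V
2. I_R8 = 6.732e-07 A
3. P_R9 = 0.001178 W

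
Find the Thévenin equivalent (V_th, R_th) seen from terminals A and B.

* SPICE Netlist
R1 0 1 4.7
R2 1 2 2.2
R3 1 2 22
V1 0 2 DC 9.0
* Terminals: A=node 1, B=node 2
Step 1 — V_th is the open-circuit voltage V_A - V_B (nothing connected across the terminals).
Nodal analysis, taking node 2 as the 0 V reference.
Source V1 fixes V_0 = 9 V.
KCL at each unknown node (sum of currents leaving = 0; resistances in Ω):
  Node 1: (V_1 - 9)/4.7 + (V_1 - 0)/2.2 + (V_1 - 0)/22 = 0
Collecting terms: 0.7128 × V_1 = 1.915  =>  V_1 = 2.687 V
V_th = V_1 - V_2 = 2.687 - 0 = 2.687 V
Step 2 — R_th: zero the source — replace V1 by a short circuit (node 2 merges into node 0) — and find the resistance seen between A (node 1) and B (node 0).
Reduce the network between node 1 (A) and node 0 (B) by series/parallel combination:
  Rp1 = R1 ‖ R2 ‖ R3 (parallel, all between nodes 0 and 1) = 1/(1/4.7 + 1/2.2 + 1/22) = 1.403 Ω
R_th = 1.403 Ω

Final answer: V_th = 2.687 V, R_th = 1.403 Ω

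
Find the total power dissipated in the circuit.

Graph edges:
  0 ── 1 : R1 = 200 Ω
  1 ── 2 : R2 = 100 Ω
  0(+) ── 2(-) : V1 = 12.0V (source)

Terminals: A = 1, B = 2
Nodal analysis, taking node 2 as the 0 V reference.
Source V1 fixes V_0 = 12 V.
KCL at each unknown node (sum of currents leaving = 0; resistances in Ω):
  Node 1: (V_1 - 12)/200 + (V_1 - 0)/100 = 0
Collecting terms: 0.015 × V_1 = 0.06  =>  V_1 = 4 V
Power in each resistor, P = (ΔV)²/R:
  P_R1 = (12 - 4)²/200 = 0.32 W
  P_R2 = (4 - 0)²/100 = 0.16 W
P_total = P_R1 + P_R2 = 0.48 W

Final answer: 0.48 W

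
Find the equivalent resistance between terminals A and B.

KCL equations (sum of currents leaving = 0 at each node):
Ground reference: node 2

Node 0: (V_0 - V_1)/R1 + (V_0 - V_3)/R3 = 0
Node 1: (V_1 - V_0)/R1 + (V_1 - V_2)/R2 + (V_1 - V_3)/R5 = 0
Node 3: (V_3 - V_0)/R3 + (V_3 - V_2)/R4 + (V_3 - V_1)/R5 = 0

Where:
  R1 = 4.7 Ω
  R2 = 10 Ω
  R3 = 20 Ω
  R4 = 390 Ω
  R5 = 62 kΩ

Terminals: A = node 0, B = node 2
The network is not a plain series/parallel combination. Inject a 1 A test current into terminal A (node 0) and return it from terminal B (node 2); then R_eq = V_A / (1 A).
Nodal analysis, taking node 2 as the 0 V reference.
Current source I_test pushes 1 A into node 0 and draws it out of node 2.
KCL at each unknown node (sum of currents leaving = 0; resistances in Ω):
  Node 0: (V_0 - V_1)/4.7 + (V_0 - V_3)/20 - 1 = 0
  Node 1: (V_1 - V_0)/4.7 + (V_1 - 0)/10 + (V_1 - V_3)/62000 = 0
  Node 3: (V_3 - V_0)/20 + (V_3 - V_1)/62000 + (V_3 - 0)/390 = 0
Collecting terms (coefficients in siemens):
  0.2628·V_0 - 0.2128·V_1 - 0.05·V_3 = 1
  0.3128·V_1 - 0.2128·V_0 - 0.00001613·V_3 = 0
  0.05258·V_3 - 0.05·V_0 - 0.00001613·V_1 = 0
Solving these 3 simultaneous equations (Gaussian elimination) gives:
  V_0 = 14.19 V, V_1 = 9.654 V, V_3 = 13.5 V
R_eq = V_0 / 1 A = 14.19 Ω

Final answer: 14.19 Ω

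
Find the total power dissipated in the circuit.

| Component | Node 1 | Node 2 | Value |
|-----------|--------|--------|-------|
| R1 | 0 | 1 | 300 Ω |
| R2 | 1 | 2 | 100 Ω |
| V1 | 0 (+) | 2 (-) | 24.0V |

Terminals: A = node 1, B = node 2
Nodal analysis, taking node 2 as the 0 V reference.
Source V1 fixes V_0 = 24 V.
KCL at each unknown node (sum of currents leaving = 0; resistances in Ω):
  Node 1: (V_1 - 24)/300 + (V_1 - 0)/100 = 0
Collecting terms: 0.01333 × V_1 = 0.08  =>  V_1 = 6 V
Power in each resistor, P = (ΔV)²/R:
  P_R1 = (24 - 6)²/300 = 1.08 W
  P_R2 = (6 - 0)²/100 = 0.36 W
P_total = P_R1 + P_R2 = 1.44 W

Final answer: 1.44 W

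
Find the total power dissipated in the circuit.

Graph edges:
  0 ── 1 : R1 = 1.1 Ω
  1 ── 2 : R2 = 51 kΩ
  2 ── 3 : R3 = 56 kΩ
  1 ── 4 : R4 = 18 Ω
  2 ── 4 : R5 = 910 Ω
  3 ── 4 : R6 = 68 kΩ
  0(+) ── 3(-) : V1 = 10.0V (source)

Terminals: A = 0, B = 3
Nodal analysis, taking node 3 as the 0 V reference.
Source V1 fixes V_0 = 10 V.
KCL at each unknown node (sum of currents leaving = 0; resistances in Ω):
  Node 1: (V_1 - 10)/1.1 + (V_1 - V_2)/51000 + (V_1 - V_4)/18 = 0
  Node 2: (V_2 - V_1)/51000 + (V_2 - 0)/56000 + (V_2 - V_4)/910 = 0
  Node 4: (V_4 - V_1)/18 + (V_4 - V_2)/910 + (V_4 - 0)/68000 = 0
Collecting terms (coefficients in siemens):
  0.9647·V_1 - 0.00001961·V_2 - 0.05556·V_4 = 9.091
  0.001136·V_2 - 0.00001961·V_1 - 0.001099·V_4 = 0
  0.05667·V_4 - 0.05556·V_1 - 0.001099·V_2 = 0
Solving these 3 simultaneous equations (Gaussian elimination) gives:
  V_1 = 10 V, V_2 = 9.837 V, V_4 = 9.994 V
Power in each resistor, P = (ΔV)²/R:
  P_R1 = (10 - 10)²/1.1 = 0.0000001145 W
  P_R2 = (10 - 9.837)²/51000 = 0.000000519 W
  P_R3 = (9.837 - 0)²/56000 = 0.001728 W
  P_R4 = (10 - 9.994)²/18 = 0.000001837 W
  P_R5 = (9.837 - 9.994)²/910 = 0.00002707 W
  P_R6 = (0 - 9.994)²/68000 = 0.001469 W
P_total = P_R1 + P_R2 + P_R3 + P_R4 + P_R5 + P_R6 = 0.003226 W

Final answer: 0.003226 W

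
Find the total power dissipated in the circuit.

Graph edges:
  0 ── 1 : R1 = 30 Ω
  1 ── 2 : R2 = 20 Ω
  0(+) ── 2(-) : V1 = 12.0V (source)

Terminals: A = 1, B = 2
Nodal analysis, taking node 2 as the 0 V reference.
Source V1 fixes V_0 = 12 V.
KCL at each unknown node (sum of currents leaving = 0; resistances in Ω):
  Node 1: (V_1 - 12)/30 + (V_1 - 0)/20 = 0
Collecting terms: 0.08333 × V_1 = 0.4  =>  V_1 = 4.8 V
Power in each resistor, P = (ΔV)²/R:
  P_R1 = (12 - 4.8)²/30 = 1.728 W
  P_R2 = (4.8 - 0)²/20 = 1.152 W
P_total = P_R1 + P_R2 = 2.88 W

Final answer: 2.88 W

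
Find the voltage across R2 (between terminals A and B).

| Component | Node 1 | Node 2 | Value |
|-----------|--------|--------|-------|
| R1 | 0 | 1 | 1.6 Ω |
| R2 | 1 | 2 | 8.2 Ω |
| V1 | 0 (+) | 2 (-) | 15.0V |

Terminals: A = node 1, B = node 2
R1 and R2 are in series across V1 (node 0 → node 1 → node 2), and the output A–B is taken across R2, so this is a voltage divider.
Series current: I = V1/(R1 + R2) = 15/(1.6 + 8.2) = 15/9.8 = 1.531 A
V_R2 = I × R2 = V1 × R2/(R1 + R2) = 15 × 8.2/9.8 = 12.55 V

Final answer: 12.55 V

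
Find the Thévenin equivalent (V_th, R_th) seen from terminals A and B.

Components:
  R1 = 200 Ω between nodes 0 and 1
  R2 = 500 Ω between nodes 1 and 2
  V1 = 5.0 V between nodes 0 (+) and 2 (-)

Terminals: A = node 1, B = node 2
Step 1 — V_th is the open-circuit voltage V_A - V_B (nothing connected across the terminals).
Nodal analysis, taking node 2 as the 0 V reference.
Source V1 fixes V_0 = 5 V.
KCL at each unknown node (sum of currents leaving = 0; resistances in Ω):
  Node 1: (V_1 - 5)/200 + (V_1 - 0)/500 = 0
Collecting terms: 0.007 × V_1 = 0.025  =>  V_1 = 3.571 V
V_th = V_1 - V_2 = 3.571 - 0 = 3.571 V
Step 2 — R_th: zero the source — replace V1 by a short circuit (node 2 merges into node 0) — and find the resistance seen between A (node 1) and B (node 0).
Reduce the network between node 1 (A) and node 0 (B) by series/parallel combination:
  Rp1 = R1 ‖ R2 (parallel, both between nodes 0 and 1) = 1/(1/200 + 1/500) = 142.9 Ω
R_th = 142.9 Ω

Final answer: V_th = 3.571 V, R_th = 142.9 Ω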